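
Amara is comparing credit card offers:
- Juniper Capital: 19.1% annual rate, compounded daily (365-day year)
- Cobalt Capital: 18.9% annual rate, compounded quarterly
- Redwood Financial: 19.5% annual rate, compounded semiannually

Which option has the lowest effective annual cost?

Juniper Capital: (1 + 0.191/365)^365 − 1 = 21.040%
Cobalt Capital: (1 + 0.189/4)^4 − 1 = 20.282%
Redwood Financial: (1 + 0.195/2)^2 − 1 = 20.451%
The lowest effective annual rate is Cobalt Capital at 20.282%.

Cobalt Capital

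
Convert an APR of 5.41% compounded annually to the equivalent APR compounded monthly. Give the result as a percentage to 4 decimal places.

5.2803%

Compounded annually, EAR = nominal = 0.054100.
Solve (1 + r/12)^12 = 1.054100: r/12 = 1.054100^(1/12) − 1 = 0.004400, so r = 0.052803 = 5.2803%.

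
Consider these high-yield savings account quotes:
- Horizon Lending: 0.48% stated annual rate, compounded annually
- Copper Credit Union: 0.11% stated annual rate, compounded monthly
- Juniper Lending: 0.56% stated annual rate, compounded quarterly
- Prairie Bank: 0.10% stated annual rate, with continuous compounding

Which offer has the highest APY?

Juniper Lending

Horizon Lending: compounded annually, EAR = 0.480%
Copper Credit Union: (1 + 0.0011/12)^12 − 1 = 0.110%
Juniper Lending: (1 + 0.0056/4)^4 − 1 = 0.561%
Prairie Bank: e^0.0010 − 1 = 0.100%
The highest effective annual rate is Juniper Lending at 0.561%.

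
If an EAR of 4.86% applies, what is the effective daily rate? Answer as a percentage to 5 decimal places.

0.01300%

The per-day rate i satisfies (1 + i)^365 = 1 + 0.0486.
i = 1.0486^(1/365) − 1 = 0.0001300 = 0.01300%.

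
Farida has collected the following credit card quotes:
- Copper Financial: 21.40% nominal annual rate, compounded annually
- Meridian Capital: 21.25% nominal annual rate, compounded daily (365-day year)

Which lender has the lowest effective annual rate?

Copper Financial: compounded annually, EAR = 21.400%
Meridian Capital: (1 + 0.2125/365)^365 − 1 = 23.669%
The lowest effective annual rate is Copper Financial at 21.400%.

Copper Financial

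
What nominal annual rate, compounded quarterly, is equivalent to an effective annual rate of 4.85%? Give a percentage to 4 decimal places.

4.7642%

(1 + r/4)^4 − 1 = 0.0485, so 1 + r/4 = 1.0485^(1/4).
r/4 = 0.011911, so r = 0.047642 = 4.7642%.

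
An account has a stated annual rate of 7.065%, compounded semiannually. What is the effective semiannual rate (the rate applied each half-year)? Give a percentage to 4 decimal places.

With a nominal annual rate compounded semiannually, the periodic rate is the nominal rate divided by 2.
i = 0.07065 / 2 = 0.0353250 = 3.5325%.

3.5325%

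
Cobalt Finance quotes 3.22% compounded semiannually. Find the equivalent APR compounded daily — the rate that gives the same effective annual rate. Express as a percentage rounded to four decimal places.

3.1945%

EAR = (1 + 0.0322/2)^2 − 1 = 0.032459.
Solve (1 + r/365)^365 = 1.032459: r/365 = 1.032459^(1/365) − 1 = 0.000088, so r = 0.031945 = 3.1945%.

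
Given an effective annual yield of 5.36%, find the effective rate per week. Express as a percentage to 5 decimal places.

The per-week rate i satisfies (1 + i)^52 = 1 + 0.0536.
i = 1.0536^(1/52) − 1 = 0.0010046 = 0.10046%.

0.10046%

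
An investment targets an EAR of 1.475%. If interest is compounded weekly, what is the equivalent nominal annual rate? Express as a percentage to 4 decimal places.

(1 + r/52)^52 − 1 = 0.01475, so 1 + r/52 = 1.01475^(1/52).
r/52 = 0.000282, so r = 0.014644 = 1.4644%.

1.4644%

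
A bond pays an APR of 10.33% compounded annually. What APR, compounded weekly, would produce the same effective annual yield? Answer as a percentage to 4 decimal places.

Compounded annually, EAR = nominal = 0.103300.
Solve (1 + r/52)^52 = 1.103300: r/52 = 1.103300^(1/52) − 1 = 0.001892, so r = 0.098399 = 9.8399%.

9.8399%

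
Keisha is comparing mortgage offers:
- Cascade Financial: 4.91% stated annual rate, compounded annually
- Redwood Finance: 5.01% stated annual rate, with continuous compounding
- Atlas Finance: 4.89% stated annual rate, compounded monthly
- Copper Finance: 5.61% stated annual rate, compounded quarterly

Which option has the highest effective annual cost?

Cascade Financial: compounded annually, EAR = 4.910%
Redwood Finance: e^0.0501 − 1 = 5.138%
Atlas Finance: (1 + 0.0489/12)^12 − 1 = 5.001%
Copper Finance: (1 + 0.0561/4)^4 − 1 = 5.729%
The highest effective annual rate is Copper Finance at 5.729%.

Copper Finance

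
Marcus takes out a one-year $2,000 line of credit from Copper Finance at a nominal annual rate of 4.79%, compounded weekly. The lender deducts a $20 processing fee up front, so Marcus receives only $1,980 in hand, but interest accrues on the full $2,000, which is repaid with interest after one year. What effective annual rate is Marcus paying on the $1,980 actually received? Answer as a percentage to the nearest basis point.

Amount owed after one year: 2,000 × (1 + 0.0479/52)^52 = 2,000 × 1.049043 = $2,098.09.
Effective rate on net proceeds: 2,098.09 / 1,980 − 1 = 0.059639 = 5.96%.

5.96%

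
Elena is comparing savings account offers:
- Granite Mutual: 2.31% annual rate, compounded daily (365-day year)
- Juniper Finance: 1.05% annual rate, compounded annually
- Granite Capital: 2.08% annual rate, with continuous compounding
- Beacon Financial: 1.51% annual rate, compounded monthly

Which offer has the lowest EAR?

Juniper Finance

Granite Mutual: (1 + 0.0231/365)^365 − 1 = 2.337%
Juniper Finance: compounded annually, EAR = 1.050%
Granite Capital: e^0.0208 − 1 = 2.102%
Beacon Financial: (1 + 0.0151/12)^12 − 1 = 1.520%
The lowest effective annual rate is Juniper Finance at 1.050%.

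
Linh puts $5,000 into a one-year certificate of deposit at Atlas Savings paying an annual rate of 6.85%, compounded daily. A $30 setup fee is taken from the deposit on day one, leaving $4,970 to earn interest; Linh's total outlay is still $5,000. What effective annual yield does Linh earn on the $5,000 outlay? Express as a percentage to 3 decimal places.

6.447%

Value after one year: 4,970 × (1 + 0.0685/365)^365 = 4,970 × 1.070894 = $5,322.34.
Effective yield on the $5,000 outlay: 5,322.34 / 5,000 − 1 = 0.064468 = 6.447%.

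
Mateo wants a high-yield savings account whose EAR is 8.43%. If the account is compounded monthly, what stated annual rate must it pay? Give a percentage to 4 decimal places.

8.1208%

(1 + r/12)^12 − 1 = 0.0843, so 1 + r/12 = 1.0843^(1/12).
r/12 = 0.006767, so r = 0.081208 = 8.1208%.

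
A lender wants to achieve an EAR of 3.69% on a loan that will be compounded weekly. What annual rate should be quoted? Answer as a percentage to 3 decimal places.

(1 + r/52)^52 − 1 = 0.0369, so 1 + r/52 = 1.0369^(1/52).
r/52 = 0.000697, so r = 0.036248 = 3.625%.

3.625%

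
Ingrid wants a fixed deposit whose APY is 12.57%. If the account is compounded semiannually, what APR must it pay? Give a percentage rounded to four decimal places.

12.1980%

(1 + r/2)^2 − 1 = 0.1257, so 1 + r/2 = 1.1257^(1/2).
r/2 = 0.060990, so r = 0.121980 = 12.1980%.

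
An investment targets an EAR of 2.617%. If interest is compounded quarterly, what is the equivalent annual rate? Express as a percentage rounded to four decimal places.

(1 + r/4)^4 − 1 = 0.02617, so 1 + r/4 = 1.02617^(1/4).
r/4 = 0.006479, so r = 0.025917 = 2.5917%.

2.5917%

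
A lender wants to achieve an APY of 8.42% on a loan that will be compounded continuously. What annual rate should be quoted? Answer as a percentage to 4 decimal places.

8.0842%

Continuous: nominal r satisfies e^r − 1 = 0.0842.
r = ln(1 + 0.0842) = ln(1.0842) = 0.080842 = 8.0842%.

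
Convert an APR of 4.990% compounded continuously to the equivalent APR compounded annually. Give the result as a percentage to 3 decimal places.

EAR under continuous compounding: e^0.04990 − 1 = 0.051166.
Compounded annually, the equivalent nominal rate is the EAR itself: 5.117%.

5.117%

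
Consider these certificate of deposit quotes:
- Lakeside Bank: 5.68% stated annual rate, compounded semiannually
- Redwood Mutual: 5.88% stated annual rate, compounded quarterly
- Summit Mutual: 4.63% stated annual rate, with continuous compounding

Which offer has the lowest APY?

Summit Mutual

Lakeside Bank: (1 + 0.0568/2)^2 − 1 = 5.761%
Redwood Mutual: (1 + 0.0588/4)^4 − 1 = 6.011%
Summit Mutual: e^0.0463 − 1 = 4.739%
The lowest effective annual rate is Summit Mutual at 4.739%.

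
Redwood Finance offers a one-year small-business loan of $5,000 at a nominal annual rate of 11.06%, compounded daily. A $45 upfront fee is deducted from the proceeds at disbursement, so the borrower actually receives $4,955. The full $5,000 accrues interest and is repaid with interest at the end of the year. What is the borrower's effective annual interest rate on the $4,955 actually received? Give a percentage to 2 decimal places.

12.71%

Amount owed after one year: 5,000 × (1 + 0.1106/365)^365 = 5,000 × 1.116929 = $5,584.65.
Effective rate on net proceeds: 5,584.65 / 4,955 − 1 = 0.127073 = 12.71%.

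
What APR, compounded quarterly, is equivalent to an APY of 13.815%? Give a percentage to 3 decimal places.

13.152%

(1 + r/4)^4 − 1 = 0.13815, so 1 + r/4 = 1.13815^(1/4).
r/4 = 0.032880, so r = 0.131520 = 13.152%.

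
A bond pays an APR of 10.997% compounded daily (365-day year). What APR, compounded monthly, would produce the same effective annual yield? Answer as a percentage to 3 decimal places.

EAR = (1 + 0.10997/365)^365 − 1 = 0.116226.
Solve (1 + r/12)^12 = 1.116226: r/12 = 1.116226^(1/12) − 1 = 0.009205, so r = 0.110459 = 11.046%.

11.046%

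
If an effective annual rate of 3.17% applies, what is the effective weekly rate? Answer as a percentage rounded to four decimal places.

0.0600%

The per-week rate i satisfies (1 + i)^52 = 1 + 0.0317.
i = 1.0317^(1/52) − 1 = 0.0006003 = 0.0600%.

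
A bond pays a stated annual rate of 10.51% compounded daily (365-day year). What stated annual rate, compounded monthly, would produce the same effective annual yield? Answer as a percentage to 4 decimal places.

10.5546%

EAR = (1 + 0.1051/365)^365 − 1 = 0.110805.
Solve (1 + r/12)^12 = 1.110805: r/12 = 1.110805^(1/12) − 1 = 0.008796, so r = 0.105546 = 10.5546%.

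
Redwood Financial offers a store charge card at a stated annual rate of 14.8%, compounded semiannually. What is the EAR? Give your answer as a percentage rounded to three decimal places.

15.348%

EAR = (1 + 0.148/2)^2 − 1.
= 1.153476 − 1 = 15.348%.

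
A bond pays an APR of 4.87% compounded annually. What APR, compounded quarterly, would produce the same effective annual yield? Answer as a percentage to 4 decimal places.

Compounded annually, EAR = nominal = 0.048700.
Solve (1 + r/4)^4 = 1.048700: r/4 = 1.048700^(1/4) − 1 = 0.011959, so r = 0.047835 = 4.7835%.

4.7835%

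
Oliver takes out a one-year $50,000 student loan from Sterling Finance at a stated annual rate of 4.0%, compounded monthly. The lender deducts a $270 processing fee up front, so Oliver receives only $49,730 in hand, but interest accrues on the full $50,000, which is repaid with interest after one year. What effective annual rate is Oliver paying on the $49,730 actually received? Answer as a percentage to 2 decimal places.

Amount owed after one year: 50,000 × (1 + 0.040/12)^12 = 50,000 × 1.040742 = $52,037.08.
Effective rate on net proceeds: 52,037.08 / 49,730 − 1 = 0.046392 = 4.64%.

4.64%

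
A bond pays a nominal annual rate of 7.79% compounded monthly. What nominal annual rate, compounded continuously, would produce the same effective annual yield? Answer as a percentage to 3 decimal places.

EAR = (1 + 0.0779/12)^12 − 1 = 0.080742.
Equivalent continuous rate: r = ln(1 + 0.080742) = 0.077648 = 7.765%.

7.765%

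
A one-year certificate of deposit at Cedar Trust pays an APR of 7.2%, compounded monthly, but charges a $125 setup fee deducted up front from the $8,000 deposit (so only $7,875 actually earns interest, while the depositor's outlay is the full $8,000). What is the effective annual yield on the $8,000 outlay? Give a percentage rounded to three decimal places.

Value after one year: 7,875 × (1 + 0.072/12)^12 = 7,875 × 1.074424 = $8,461.09.
Effective yield on the $8,000 outlay: 8,461.09 / 8,000 − 1 = 0.057636 = 5.764%.

5.764%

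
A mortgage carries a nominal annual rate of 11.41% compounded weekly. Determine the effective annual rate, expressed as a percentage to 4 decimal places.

EAR = (1 + 0.1141/52)^52 − 1.
= 1.120724 − 1 = 12.0724%.

12.0724%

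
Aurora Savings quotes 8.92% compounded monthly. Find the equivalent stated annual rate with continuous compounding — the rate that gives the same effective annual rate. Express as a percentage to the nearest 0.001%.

EAR = (1 + 0.0892/12)^12 − 1 = 0.092939.
Equivalent continuous rate: r = ln(1 + 0.092939) = 0.088870 = 8.887%.

8.887%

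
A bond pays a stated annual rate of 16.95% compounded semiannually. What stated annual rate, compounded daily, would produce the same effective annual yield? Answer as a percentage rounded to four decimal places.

16.2735%

EAR = (1 + 0.1695/2)^2 − 1 = 0.176683.
Solve (1 + r/365)^365 = 1.176683: r/365 = 1.176683^(1/365) − 1 = 0.000446, so r = 0.162735 = 16.2735%.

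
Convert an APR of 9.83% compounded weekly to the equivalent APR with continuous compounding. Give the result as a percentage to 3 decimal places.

EAR = (1 + 0.0983/52)^52 − 1 = 0.103191.
Equivalent continuous rate: r = ln(1 + 0.103191) = 0.098207 = 9.821%.

9.821%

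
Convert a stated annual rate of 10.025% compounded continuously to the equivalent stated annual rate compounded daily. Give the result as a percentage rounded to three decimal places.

EAR under continuous compounding: e^0.10025 − 1 = 0.105447.
Solve (1 + r/365)^365 = 1.105447: r/365 = 1.105447^(1/365) − 1 = 0.000275, so r = 0.100264 = 10.026%.

10.026%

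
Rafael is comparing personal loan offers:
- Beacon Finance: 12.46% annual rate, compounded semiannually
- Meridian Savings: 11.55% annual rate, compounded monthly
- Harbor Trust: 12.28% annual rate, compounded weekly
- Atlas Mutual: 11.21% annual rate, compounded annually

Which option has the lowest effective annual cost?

Beacon Finance: (1 + 0.1246/2)^2 − 1 = 12.848%
Meridian Savings: (1 + 0.1155/12)^12 − 1 = 12.181%
Harbor Trust: (1 + 0.1228/52)^52 − 1 = 13.049%
Atlas Mutual: compounded annually, EAR = 11.210%
The lowest effective annual rate is Atlas Mutual at 11.210%.

Atlas Mutual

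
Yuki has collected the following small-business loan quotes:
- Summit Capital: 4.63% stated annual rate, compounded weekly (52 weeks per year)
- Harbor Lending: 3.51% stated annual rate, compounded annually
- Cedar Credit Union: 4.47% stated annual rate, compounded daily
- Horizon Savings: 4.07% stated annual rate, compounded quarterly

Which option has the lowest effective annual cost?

Summit Capital: (1 + 0.0463/52)^52 − 1 = 4.737%
Harbor Lending: compounded annually, EAR = 3.510%
Cedar Credit Union: (1 + 0.0447/365)^365 − 1 = 4.571%
Horizon Savings: (1 + 0.0407/4)^4 − 1 = 4.133%
The lowest effective annual rate is Harbor Lending at 3.510%.

Harbor Lending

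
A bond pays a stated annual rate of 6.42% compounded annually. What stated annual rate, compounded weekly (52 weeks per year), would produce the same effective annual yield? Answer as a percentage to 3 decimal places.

Compounded annually, EAR = nominal = 0.064200.
Solve (1 + r/52)^52 = 1.064200: r/52 = 1.064200^(1/52) − 1 = 0.001197, so r = 0.062261 = 6.226%.

6.226%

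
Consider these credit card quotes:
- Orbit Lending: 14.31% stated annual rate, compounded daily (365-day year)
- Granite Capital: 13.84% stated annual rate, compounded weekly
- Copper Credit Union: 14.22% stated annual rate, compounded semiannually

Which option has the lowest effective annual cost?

Orbit Lending: (1 + 0.1431/365)^365 − 1 = 15.381%
Granite Capital: (1 + 0.1384/52)^52 − 1 = 14.822%
Copper Credit Union: (1 + 0.1422/2)^2 − 1 = 14.726%
The lowest effective annual rate is Copper Credit Union at 14.726%.

Copper Credit Union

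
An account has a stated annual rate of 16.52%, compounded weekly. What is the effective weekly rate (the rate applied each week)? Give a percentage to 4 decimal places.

With a nominal annual rate compounded weekly, the periodic rate is the nominal rate divided by 52.
i = 0.1652 / 52 = 0.0031769 = 0.3177%.

0.3177%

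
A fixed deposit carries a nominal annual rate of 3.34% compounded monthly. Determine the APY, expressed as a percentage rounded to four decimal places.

3.3916%

EAR = (1 + 0.0334/12)^12 − 1.
= (1 + 0.002783)^12 − 1 = 1.033916 − 1 = 3.3916%.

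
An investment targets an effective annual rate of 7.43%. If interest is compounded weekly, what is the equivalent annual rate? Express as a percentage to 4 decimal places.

7.1719%

(1 + r/52)^52 − 1 = 0.0743, so 1 + r/52 = 1.0743^(1/52).
r/52 = 0.001379, so r = 0.071719 = 7.1719%.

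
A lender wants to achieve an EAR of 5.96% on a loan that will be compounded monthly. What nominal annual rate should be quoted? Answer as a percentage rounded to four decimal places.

(1 + r/12)^12 − 1 = 0.0596, so 1 + r/12 = 1.0596^(1/12).
r/12 = 0.004836, so r = 0.058031 = 5.8031%.

5.8031%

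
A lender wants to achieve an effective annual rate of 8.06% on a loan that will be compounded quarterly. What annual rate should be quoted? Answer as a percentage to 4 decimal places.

7.8272%

(1 + r/4)^4 − 1 = 0.0806, so 1 + r/4 = 1.0806^(1/4).
r/4 = 0.019568, so r = 0.078272 = 7.8272%.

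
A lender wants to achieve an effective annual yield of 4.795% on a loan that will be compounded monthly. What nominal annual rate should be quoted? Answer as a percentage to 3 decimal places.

4.693%

(1 + r/12)^12 − 1 = 0.04795, so 1 + r/12 = 1.04795^(1/12).
r/12 = 0.003911, so r = 0.046927 = 4.693%.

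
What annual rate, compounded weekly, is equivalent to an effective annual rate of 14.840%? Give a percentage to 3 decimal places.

13.855%

(1 + r/52)^52 − 1 = 0.14840, so 1 + r/52 = 1.14840^(1/52).
r/52 = 0.002664, so r = 0.138554 = 13.855%.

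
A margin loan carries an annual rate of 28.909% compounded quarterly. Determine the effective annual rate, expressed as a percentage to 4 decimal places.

32.1967%

EAR = (1 + 0.28909/4)^4 − 1.
= (1 + 0.072273)^4 − 1 = 1.321967 − 1 = 32.1967%.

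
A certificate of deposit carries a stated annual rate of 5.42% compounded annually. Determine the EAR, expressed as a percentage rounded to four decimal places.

Annual compounding means the effective rate equals the nominal rate: 5.4200%.

5.4200%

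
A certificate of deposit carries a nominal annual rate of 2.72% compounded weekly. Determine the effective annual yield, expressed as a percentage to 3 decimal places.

EAR = (1 + 0.0272/52)^52 − 1.
= (1 + 0.000523)^52 − 1 = 1.027566 − 1 = 2.757%.

2.757%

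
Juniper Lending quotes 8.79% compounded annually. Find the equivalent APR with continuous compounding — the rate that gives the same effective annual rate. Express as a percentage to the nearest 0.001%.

8.425%

Compounded annually, EAR = nominal = 0.087900.
Equivalent continuous rate: r = ln(1 + 0.087900) = 0.084249 = 8.425%.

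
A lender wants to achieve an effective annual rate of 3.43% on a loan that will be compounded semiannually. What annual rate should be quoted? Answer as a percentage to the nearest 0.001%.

3.401%

(1 + r/2)^2 − 1 = 0.0343, so 1 + r/2 = 1.0343^(1/2).
r/2 = 0.017005, so r = 0.034011 = 3.401%.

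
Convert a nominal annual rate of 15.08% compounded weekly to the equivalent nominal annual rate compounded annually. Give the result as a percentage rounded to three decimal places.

EAR = (1 + 0.1508/52)^52 − 1 = 0.162510.
Compounded annually, the equivalent nominal rate is the EAR itself: 16.251%.

16.251%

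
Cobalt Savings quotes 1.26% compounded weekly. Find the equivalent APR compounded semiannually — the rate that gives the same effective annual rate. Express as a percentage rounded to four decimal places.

1.2638%

EAR = (1 + 0.0126/52)^52 − 1 = 0.012678.
Solve (1 + r/2)^2 = 1.012678: r/2 = 1.012678^(1/2) − 1 = 0.006319, so r = 0.012638 = 1.2638%.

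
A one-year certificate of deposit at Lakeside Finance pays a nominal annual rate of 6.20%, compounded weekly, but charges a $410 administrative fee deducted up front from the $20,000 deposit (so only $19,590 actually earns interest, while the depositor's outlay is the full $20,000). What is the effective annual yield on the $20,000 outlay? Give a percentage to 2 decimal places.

Value after one year: 19,590 × (1 + 0.0620/52)^52 = 19,590 × 1.063923 = $20,842.25.
Effective yield on the $20,000 outlay: 20,842.25 / 20,000 − 1 = 0.042113 = 4.21%.

4.21%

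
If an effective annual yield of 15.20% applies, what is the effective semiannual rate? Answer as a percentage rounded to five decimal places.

The per-half-year rate i satisfies (1 + i)^2 = 1 + 0.1520.
i = 1.1520^(1/2) − 1 = 0.0733126 = 7.33126%.

7.33126%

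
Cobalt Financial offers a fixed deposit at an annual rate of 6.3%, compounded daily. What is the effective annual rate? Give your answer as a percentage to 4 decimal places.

6.5021%

EAR = (1 + 0.063/365)^365 − 1.
= 1.065021 − 1 = 6.5021%.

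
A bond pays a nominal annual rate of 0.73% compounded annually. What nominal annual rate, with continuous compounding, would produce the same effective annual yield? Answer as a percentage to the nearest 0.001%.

0.727%

Compounded annually, EAR = nominal = 0.007300.
Equivalent continuous rate: r = ln(1 + 0.007300) = 0.007273 = 0.727%.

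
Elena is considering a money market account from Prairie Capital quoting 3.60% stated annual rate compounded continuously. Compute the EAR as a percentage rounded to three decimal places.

With continuous compounding, EAR = e^0.0360 − 1.
e^0.0360 = 1.036656, so EAR = 0.036656 = 3.666%.

3.666%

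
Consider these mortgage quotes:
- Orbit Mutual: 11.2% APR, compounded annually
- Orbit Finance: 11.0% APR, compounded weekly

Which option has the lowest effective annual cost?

Orbit Mutual: compounded annually, EAR = 11.200%
Orbit Finance: (1 + 0.110/52)^52 − 1 = 11.615%
The lowest effective annual rate is Orbit Mutual at 11.200%.

Orbit Mutual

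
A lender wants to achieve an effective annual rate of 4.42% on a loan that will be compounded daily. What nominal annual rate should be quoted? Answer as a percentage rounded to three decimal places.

4.325%

(1 + r/365)^365 − 1 = 0.0442, so 1 + r/365 = 1.0442^(1/365).
r/365 = 0.000119, so r = 0.043254 = 4.325%.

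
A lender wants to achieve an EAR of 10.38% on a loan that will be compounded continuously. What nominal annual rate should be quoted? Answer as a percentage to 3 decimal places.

9.876%

Continuous: nominal r satisfies e^r − 1 = 0.1038.
r = ln(1 + 0.1038) = ln(1.1038) = 0.098759 = 9.876%.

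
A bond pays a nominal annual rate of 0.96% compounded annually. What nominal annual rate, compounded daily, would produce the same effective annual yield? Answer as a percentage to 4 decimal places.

0.9554%

Compounded annually, EAR = nominal = 0.009600.
Solve (1 + r/365)^365 = 1.009600: r/365 = 1.009600^(1/365) − 1 = 0.000026, so r = 0.009554 = 0.9554%.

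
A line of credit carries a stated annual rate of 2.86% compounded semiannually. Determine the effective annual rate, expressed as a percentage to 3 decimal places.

EAR = (1 + 0.0286/2)^2 − 1.
= 1.028804 − 1 = 2.880%.

2.880%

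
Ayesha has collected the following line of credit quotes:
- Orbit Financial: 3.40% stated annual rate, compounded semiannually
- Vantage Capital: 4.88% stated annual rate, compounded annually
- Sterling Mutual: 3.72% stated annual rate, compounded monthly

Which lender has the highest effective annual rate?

Orbit Financial: (1 + 0.0340/2)^2 − 1 = 3.429%
Vantage Capital: compounded annually, EAR = 4.880%
Sterling Mutual: (1 + 0.0372/12)^12 − 1 = 3.784%
The highest effective annual rate is Vantage Capital at 4.880%.

Vantage Capital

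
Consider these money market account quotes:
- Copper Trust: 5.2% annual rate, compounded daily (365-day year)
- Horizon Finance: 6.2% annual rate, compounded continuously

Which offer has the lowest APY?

Copper Trust: (1 + 0.052/365)^365 − 1 = 5.337%
Horizon Finance: e^0.062 − 1 = 6.396%
The lowest effective annual rate is Copper Trust at 5.337%.

Copper Trust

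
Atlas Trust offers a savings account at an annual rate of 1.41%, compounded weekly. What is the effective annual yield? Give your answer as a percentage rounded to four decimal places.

1.4198%

EAR = (1 + 0.0141/52)^52 − 1.
= (1 + 0.000271)^52 − 1 = 1.014198 − 1 = 1.4198%.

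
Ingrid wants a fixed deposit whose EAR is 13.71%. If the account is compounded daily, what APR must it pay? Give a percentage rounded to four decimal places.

12.8504%

(1 + r/365)^365 − 1 = 0.1371, so 1 + r/365 = 1.1371^(1/365).
r/365 = 0.000352, so r = 0.128504 = 12.8504%.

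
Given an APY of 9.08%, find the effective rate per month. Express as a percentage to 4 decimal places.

0.7269%

The per-month rate i satisfies (1 + i)^12 = 1 + 0.0908.
i = 1.0908^(1/12) − 1 = 0.0072689 = 0.7269%.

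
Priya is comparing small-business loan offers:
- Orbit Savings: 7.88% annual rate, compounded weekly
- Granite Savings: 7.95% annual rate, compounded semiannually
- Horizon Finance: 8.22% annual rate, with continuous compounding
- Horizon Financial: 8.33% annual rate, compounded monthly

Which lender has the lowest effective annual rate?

Orbit Savings: (1 + 0.0788/52)^52 − 1 = 8.192%
Granite Savings: (1 + 0.0795/2)^2 − 1 = 8.108%
Horizon Finance: e^0.0822 − 1 = 8.567%
Horizon Financial: (1 + 0.0833/12)^12 − 1 = 8.656%
The lowest effective annual rate is Granite Savings at 8.108%.

Granite Savings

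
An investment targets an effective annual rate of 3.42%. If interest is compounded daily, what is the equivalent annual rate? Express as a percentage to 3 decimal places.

(1 + r/365)^365 − 1 = 0.0342, so 1 + r/365 = 1.0342^(1/365).
r/365 = 0.000092, so r = 0.033630 = 3.363%.

3.363%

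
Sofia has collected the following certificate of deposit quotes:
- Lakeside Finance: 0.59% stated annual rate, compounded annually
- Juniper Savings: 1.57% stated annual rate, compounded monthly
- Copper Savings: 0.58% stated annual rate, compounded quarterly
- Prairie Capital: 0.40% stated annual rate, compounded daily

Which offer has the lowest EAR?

Lakeside Finance: compounded annually, EAR = 0.590%
Juniper Savings: (1 + 0.0157/12)^12 − 1 = 1.581%
Copper Savings: (1 + 0.0058/4)^4 − 1 = 0.581%
Prairie Capital: (1 + 0.0040/365)^365 − 1 = 0.401%
The lowest effective annual rate is Prairie Capital at 0.401%.

Prairie Capital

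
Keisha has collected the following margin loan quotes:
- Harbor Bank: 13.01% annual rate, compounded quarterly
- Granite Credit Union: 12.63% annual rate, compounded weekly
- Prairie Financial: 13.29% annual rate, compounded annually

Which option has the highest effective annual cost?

Harbor Bank

Harbor Bank: (1 + 0.1301/4)^4 − 1 = 13.659%
Granite Credit Union: (1 + 0.1263/52)^52 − 1 = 13.445%
Prairie Financial: compounded annually, EAR = 13.290%
The highest effective annual rate is Harbor Bank at 13.659%.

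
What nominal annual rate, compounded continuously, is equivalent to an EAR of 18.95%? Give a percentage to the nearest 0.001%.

Continuous: nominal r satisfies e^r − 1 = 0.1895.
r = ln(1 + 0.1895) = ln(1.1895) = 0.173533 = 17.353%.

17.353%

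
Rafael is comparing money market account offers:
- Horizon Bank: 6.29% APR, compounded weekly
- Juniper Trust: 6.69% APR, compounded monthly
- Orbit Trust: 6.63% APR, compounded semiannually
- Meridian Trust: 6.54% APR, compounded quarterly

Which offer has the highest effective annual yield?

Horizon Bank: (1 + 0.0629/52)^52 − 1 = 6.488%
Juniper Trust: (1 + 0.0669/12)^12 − 1 = 6.899%
Orbit Trust: (1 + 0.0663/2)^2 − 1 = 6.740%
Meridian Trust: (1 + 0.0654/4)^4 − 1 = 6.702%
The highest effective annual rate is Juniper Trust at 6.899%.

Juniper Trust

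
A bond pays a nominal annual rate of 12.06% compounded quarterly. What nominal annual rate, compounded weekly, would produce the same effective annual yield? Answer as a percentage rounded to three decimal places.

11.895%

EAR = (1 + 0.1206/4)^4 − 1 = 0.126165.
Solve (1 + r/52)^52 = 1.126165: r/52 = 1.126165^(1/52) − 1 = 0.002288, so r = 0.118954 = 11.895%.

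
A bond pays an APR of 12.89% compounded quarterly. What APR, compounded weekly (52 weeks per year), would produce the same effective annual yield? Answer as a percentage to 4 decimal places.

EAR = (1 + 0.1289/4)^4 − 1 = 0.135266.
Solve (1 + r/52)^52 = 1.135266: r/52 = 1.135266^(1/52) − 1 = 0.002443, so r = 0.127022 = 12.7022%.

12.7022%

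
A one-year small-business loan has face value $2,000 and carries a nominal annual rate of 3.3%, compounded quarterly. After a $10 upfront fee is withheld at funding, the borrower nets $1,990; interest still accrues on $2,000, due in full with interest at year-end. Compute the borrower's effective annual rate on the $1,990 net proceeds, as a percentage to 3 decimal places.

3.860%

Amount owed after one year: 2,000 × (1 + 0.033/4)^4 = 2,000 × 1.033411 = $2,066.82.
Effective rate on net proceeds: 2,066.82 / 1,990 − 1 = 0.038604 = 3.860%.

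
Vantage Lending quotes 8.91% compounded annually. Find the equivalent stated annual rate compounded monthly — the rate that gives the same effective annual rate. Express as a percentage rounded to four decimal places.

Compounded annually, EAR = nominal = 0.089100.
Solve (1 + r/12)^12 = 1.089100: r/12 = 1.089100^(1/12) − 1 = 0.007138, so r = 0.085656 = 8.5656%.

8.5656%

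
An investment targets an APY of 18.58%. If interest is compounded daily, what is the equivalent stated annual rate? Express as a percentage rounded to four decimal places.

(1 + r/365)^365 − 1 = 0.1858, so 1 + r/365 = 1.1858^(1/365).
r/365 = 0.000467, so r = 0.170457 = 17.0457%.

17.0457%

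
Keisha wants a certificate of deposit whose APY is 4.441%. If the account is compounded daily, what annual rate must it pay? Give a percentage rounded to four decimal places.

4.3455%

(1 + r/365)^365 − 1 = 0.04441, so 1 + r/365 = 1.04441^(1/365).
r/365 = 0.000119, so r = 0.043455 = 4.3455%.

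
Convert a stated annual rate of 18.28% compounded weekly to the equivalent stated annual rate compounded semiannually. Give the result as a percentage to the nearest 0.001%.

19.106%

EAR = (1 + 0.1828/52)^52 − 1 = 0.200189.
Solve (1 + r/2)^2 = 1.200189: r/2 = 1.200189^(1/2) − 1 = 0.095532, so r = 0.191063 = 19.106%.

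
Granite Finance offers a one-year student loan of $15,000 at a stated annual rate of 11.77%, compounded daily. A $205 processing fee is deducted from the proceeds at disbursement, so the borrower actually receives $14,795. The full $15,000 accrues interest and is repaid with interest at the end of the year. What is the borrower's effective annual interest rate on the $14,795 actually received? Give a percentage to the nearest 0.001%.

Amount owed after one year: 15,000 × (1 + 0.1177/365)^365 = 15,000 × 1.124885 = $16,873.28.
Effective rate on net proceeds: 16,873.28 / 14,795 − 1 = 0.140472 = 14.047%.

14.047%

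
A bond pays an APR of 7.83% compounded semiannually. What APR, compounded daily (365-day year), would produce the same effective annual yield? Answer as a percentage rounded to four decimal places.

EAR = (1 + 0.0783/2)^2 − 1 = 0.079833.
Solve (1 + r/365)^365 = 1.079833: r/365 = 1.079833^(1/365) − 1 = 0.000210, so r = 0.076814 = 7.6814%.

7.6814%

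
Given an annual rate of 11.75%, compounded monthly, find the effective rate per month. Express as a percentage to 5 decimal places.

0.97917%

With a nominal annual rate compounded monthly, the periodic rate is the nominal rate divided by 12.
i = 0.1175 / 12 = 0.0097917 = 0.97917%.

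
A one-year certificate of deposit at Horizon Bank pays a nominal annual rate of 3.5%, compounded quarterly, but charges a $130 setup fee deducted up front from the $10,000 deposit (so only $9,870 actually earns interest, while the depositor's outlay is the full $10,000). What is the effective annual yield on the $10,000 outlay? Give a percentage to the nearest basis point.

Value after one year: 9,870 × (1 + 0.035/4)^4 = 9,870 × 1.035462 = $10,220.01.
Effective yield on the $10,000 outlay: 10,220.01 / 10,000 − 1 = 0.022001 = 2.20%.

2.20%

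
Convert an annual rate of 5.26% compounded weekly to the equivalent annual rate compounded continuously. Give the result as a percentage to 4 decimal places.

5.2573%

EAR = (1 + 0.0526/52)^52 − 1 = 0.053980.
Equivalent continuous rate: r = ln(1 + 0.053980) = 0.052573 = 5.2573%.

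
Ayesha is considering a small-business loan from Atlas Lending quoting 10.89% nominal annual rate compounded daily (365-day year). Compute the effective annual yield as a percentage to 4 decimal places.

11.5033%

EAR = (1 + 0.1089/365)^365 − 1.
= (1 + 0.000298)^365 − 1 = 1.115033 − 1 = 11.5033%.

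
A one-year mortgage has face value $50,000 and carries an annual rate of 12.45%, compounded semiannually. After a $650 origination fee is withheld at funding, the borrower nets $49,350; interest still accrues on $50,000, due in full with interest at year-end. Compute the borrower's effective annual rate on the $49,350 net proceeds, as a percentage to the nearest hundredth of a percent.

14.32%

Amount owed after one year: 50,000 × (1 + 0.1245/2)^2 = 50,000 × 1.128375 = $56,418.75.
Effective rate on net proceeds: 56,418.75 / 49,350 − 1 = 0.143237 = 14.32%.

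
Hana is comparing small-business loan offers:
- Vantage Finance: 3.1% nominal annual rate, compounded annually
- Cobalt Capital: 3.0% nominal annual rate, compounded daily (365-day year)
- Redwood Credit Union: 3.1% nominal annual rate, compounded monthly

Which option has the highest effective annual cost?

Redwood Credit Union

Vantage Finance: compounded annually, EAR = 3.100%
Cobalt Capital: (1 + 0.030/365)^365 − 1 = 3.045%
Redwood Credit Union: (1 + 0.031/12)^12 − 1 = 3.144%
The highest effective annual rate is Redwood Credit Union at 3.144%.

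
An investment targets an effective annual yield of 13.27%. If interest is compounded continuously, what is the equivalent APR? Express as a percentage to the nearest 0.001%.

12.460%

Continuous: nominal r satisfies e^r − 1 = 0.1327.
r = ln(1 + 0.1327) = ln(1.1327) = 0.124604 = 12.460%.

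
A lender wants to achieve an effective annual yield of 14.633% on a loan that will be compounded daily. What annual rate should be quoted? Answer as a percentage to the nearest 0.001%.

(1 + r/365)^365 − 1 = 0.14633, so 1 + r/365 = 1.14633^(1/365).
r/365 = 0.000374, so r = 0.136591 = 13.659%.

13.659%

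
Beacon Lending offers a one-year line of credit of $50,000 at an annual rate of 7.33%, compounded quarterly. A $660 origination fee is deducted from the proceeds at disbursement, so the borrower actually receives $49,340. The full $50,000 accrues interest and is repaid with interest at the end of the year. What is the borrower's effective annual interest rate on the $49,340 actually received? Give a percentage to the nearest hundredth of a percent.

Amount owed after one year: 50,000 × (1 + 0.0733/4)^4 = 50,000 × 1.075340 = $53,766.98.
Effective rate on net proceeds: 53,766.98 / 49,340 − 1 = 0.089724 = 8.97%.

8.97%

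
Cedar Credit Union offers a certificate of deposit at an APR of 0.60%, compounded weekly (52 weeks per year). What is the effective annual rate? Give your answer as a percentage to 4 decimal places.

0.6018%

EAR = (1 + 0.0060/52)^52 − 1.
= 1.006018 − 1 = 0.6018%.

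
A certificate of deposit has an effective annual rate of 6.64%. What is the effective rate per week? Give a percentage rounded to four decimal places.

The per-week rate i satisfies (1 + i)^52 = 1 + 0.0664.
i = 1.0664^(1/52) − 1 = 0.0012371 = 0.1237%.

0.1237%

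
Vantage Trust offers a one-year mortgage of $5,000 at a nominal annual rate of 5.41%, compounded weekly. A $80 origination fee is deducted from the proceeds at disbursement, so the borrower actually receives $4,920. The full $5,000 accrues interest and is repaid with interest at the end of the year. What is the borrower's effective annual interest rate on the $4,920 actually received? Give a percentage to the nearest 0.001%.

7.272%

Amount owed after one year: 5,000 × (1 + 0.0541/52)^52 = 5,000 × 1.055560 = $5,277.80.
Effective rate on net proceeds: 5,277.80 / 4,920 − 1 = 0.072724 = 7.272%.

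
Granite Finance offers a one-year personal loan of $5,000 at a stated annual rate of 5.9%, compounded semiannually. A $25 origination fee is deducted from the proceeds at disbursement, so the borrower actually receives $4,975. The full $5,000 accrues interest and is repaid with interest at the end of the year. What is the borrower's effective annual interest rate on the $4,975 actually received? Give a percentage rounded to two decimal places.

6.52%

Amount owed after one year: 5,000 × (1 + 0.059/2)^2 = 5,000 × 1.059870 = $5,299.35.
Effective rate on net proceeds: 5,299.35 / 4,975 − 1 = 0.065196 = 6.52%.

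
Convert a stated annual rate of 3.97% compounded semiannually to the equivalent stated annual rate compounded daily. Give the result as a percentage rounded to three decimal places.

3.931%

EAR = (1 + 0.0397/2)^2 − 1 = 0.040094.
Solve (1 + r/365)^365 = 1.040094: r/365 = 1.040094^(1/365) − 1 = 0.000108, so r = 0.039313 = 3.931%.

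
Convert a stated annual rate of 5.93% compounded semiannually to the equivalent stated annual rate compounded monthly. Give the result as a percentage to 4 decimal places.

EAR = (1 + 0.0593/2)^2 − 1 = 0.060179.
Solve (1 + r/12)^12 = 1.060179: r/12 = 1.060179^(1/12) − 1 = 0.004882, so r = 0.058580 = 5.8580%.

5.8580%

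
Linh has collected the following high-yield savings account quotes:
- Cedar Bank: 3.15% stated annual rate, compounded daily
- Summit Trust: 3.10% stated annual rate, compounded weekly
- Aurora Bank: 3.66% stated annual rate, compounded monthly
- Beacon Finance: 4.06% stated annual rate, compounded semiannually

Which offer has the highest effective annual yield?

Beacon Finance

Cedar Bank: (1 + 0.0315/365)^365 − 1 = 3.200%
Summit Trust: (1 + 0.0310/52)^52 − 1 = 3.148%
Aurora Bank: (1 + 0.0366/12)^12 − 1 = 3.722%
Beacon Finance: (1 + 0.0406/2)^2 − 1 = 4.101%
The highest effective annual rate is Beacon Finance at 4.101%.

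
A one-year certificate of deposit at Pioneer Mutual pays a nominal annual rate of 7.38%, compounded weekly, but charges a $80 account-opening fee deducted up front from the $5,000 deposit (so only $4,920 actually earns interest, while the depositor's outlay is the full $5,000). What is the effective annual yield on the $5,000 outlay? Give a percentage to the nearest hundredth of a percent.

5.93%

Value after one year: 4,920 × (1 + 0.0738/52)^52 = 4,920 × 1.076535 = $5,296.55.
Effective yield on the $5,000 outlay: 5,296.55 / 5,000 − 1 = 0.059311 = 5.93%.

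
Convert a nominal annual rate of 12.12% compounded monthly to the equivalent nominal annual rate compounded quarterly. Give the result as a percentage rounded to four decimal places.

12.2428%

EAR = (1 + 0.1212/12)^12 − 1 = 0.128165.
Solve (1 + r/4)^4 = 1.128165: r/4 = 1.128165^(1/4) − 1 = 0.030607, so r = 0.122428 = 12.2428%.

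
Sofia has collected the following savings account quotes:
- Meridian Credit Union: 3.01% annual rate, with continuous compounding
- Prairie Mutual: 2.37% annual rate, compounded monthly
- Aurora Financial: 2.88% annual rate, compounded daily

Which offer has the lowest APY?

Prairie Mutual

Meridian Credit Union: e^0.0301 − 1 = 3.056%
Prairie Mutual: (1 + 0.0237/12)^12 − 1 = 2.396%
Aurora Financial: (1 + 0.0288/365)^365 − 1 = 2.922%
The lowest effective annual rate is Prairie Mutual at 2.396%.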